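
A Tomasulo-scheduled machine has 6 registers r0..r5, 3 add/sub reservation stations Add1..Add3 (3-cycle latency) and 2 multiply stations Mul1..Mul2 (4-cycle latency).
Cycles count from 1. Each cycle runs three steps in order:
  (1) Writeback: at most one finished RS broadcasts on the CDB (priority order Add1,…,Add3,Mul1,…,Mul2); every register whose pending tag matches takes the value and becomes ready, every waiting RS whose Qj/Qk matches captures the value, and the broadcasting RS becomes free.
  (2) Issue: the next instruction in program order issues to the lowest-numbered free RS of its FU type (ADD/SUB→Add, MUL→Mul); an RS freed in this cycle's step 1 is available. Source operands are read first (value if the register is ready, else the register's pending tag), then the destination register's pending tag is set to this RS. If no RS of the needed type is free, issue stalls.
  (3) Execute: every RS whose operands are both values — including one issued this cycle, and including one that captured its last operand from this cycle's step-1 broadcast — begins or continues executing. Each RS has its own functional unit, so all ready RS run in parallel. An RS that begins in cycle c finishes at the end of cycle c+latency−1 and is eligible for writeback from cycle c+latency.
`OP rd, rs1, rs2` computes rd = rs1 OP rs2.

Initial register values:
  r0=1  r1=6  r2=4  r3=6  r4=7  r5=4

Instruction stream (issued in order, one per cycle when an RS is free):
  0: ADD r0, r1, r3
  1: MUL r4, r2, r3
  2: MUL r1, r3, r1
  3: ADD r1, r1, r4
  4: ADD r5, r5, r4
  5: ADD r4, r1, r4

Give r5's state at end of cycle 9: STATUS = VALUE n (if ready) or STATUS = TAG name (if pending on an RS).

cycle 1: issue ADD r0<-Add1 // r0:Add1,r1:6,r2:4,r3:6,r4:7,r5:4
cycle 2: issue MUL r4<-Mul1 // r0:Add1,r1:6,r2:4,r3:6,r4:Mul1,r5:4
cycle 3: issue MUL r1<-Mul2 // r0:Add1,r1:Mul2,r2:4,r3:6,r4:Mul1,r5:4
cycle 4: CDB Add1=12; issue ADD r1<-Add1 // r0:12,r1:Add1,r2:4,r3:6,r4:Mul1,r5:4
cycle 5: issue ADD r5<-Add2 // r0:12,r1:Add1,r2:4,r3:6,r4:Mul1,r5:Add2
cycle 6: CDB Mul1=24; issue ADD r4<-Add3 // r0:12,r1:Add1,r2:4,r3:6,r4:Add3,r5:Add2
cycle 7: CDB Mul2=36 // r0:12,r1:Add1,r2:4,r3:6,r4:Add3,r5:Add2
cycle 8: - // r0:12,r1:Add1,r2:4,r3:6,r4:Add3,r5:Add2
cycle 9: CDB Add2=28 // r0:12,r1:Add1,r2:4,r3:6,r4:Add3,r5:28

STATUS = VALUE 28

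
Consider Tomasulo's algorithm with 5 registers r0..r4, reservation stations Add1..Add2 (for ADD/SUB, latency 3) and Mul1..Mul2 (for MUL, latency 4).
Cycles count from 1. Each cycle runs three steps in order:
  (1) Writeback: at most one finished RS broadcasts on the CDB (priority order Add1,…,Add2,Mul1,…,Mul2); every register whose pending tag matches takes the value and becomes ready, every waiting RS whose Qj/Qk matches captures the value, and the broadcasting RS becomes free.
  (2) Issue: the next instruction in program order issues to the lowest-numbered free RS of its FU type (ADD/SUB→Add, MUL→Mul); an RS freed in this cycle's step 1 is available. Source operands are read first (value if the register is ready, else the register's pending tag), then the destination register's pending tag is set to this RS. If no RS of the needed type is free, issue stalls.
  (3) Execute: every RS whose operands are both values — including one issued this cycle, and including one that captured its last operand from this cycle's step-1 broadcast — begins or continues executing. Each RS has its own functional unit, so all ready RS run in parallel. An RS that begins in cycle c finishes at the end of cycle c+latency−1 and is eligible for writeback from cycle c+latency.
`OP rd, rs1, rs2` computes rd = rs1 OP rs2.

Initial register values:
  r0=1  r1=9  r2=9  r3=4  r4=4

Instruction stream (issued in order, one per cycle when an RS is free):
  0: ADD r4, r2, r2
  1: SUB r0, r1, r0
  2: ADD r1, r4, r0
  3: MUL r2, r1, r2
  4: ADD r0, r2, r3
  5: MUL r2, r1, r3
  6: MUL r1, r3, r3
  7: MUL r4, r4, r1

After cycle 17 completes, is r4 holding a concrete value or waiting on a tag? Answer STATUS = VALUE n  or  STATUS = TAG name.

c1: issue ADD r4<-Add1 | r0:1,r1:9,r2:9,r3:4,r4:Add1
c2: issue SUB r0<-Add2 | r0:Add2,r1:9,r2:9,r3:4,r4:Add1
c3: stall | r0:Add2,r1:9,r2:9,r3:4,r4:Add1
c4: CDB Add1=18; issue ADD r1<-Add1 | r0:Add2,r1:Add1,r2:9,r3:4,r4:18
c5: CDB Add2=8; issue MUL r2<-Mul1 | r0:8,r1:Add1,r2:Mul1,r3:4,r4:18
c6: issue ADD r0<-Add2 | r0:Add2,r1:Add1,r2:Mul1,r3:4,r4:18
c7: issue MUL r2<-Mul2 | r0:Add2,r1:Add1,r2:Mul2,r3:4,r4:18
c8: CDB Add1=26; stall | r0:Add2,r1:26,r2:Mul2,r3:4,r4:18
c9: stall | r0:Add2,r1:26,r2:Mul2,r3:4,r4:18
c10: stall | r0:Add2,r1:26,r2:Mul2,r3:4,r4:18
c11: stall | r0:Add2,r1:26,r2:Mul2,r3:4,r4:18
c12: CDB Mul1=234; issue MUL r1<-Mul1 | r0:Add2,r1:Mul1,r2:Mul2,r3:4,r4:18
c13: CDB Mul2=104; issue MUL r4<-Mul2 | r0:Add2,r1:Mul1,r2:104,r3:4,r4:Mul2
c14: - | r0:Add2,r1:Mul1,r2:104,r3:4,r4:Mul2
c15: CDB Add2=238 | r0:238,r1:Mul1,r2:104,r3:4,r4:Mul2
c16: CDB Mul1=16 | r0:238,r1:16,r2:104,r3:4,r4:Mul2
c17: - | r0:238,r1:16,r2:104,r3:4,r4:Mul2

STATUS = TAG Mul2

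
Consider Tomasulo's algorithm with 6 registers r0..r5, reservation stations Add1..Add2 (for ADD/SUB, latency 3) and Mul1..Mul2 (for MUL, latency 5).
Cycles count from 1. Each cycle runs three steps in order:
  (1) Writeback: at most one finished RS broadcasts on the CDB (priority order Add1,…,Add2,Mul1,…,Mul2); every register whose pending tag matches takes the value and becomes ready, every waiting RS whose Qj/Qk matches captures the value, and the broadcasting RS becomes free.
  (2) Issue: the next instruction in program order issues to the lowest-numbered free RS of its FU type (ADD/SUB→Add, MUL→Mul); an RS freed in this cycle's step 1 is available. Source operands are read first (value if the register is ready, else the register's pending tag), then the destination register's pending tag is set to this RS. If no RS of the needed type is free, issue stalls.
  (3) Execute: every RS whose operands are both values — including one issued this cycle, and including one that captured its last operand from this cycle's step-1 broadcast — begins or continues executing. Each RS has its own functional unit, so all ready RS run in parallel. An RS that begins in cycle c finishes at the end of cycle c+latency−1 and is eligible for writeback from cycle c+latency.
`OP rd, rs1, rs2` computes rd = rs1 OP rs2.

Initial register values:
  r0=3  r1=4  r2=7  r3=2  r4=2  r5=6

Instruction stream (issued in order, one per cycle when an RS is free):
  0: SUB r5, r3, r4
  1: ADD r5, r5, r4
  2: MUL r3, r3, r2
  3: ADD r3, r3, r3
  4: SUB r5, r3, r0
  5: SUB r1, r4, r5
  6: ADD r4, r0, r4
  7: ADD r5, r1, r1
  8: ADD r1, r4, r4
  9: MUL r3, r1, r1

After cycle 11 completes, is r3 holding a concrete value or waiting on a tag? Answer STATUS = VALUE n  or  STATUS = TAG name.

STATUS = VALUE 28

  c1: issue SUB r5<-Add1  regs: r0:3,r1:4,r2:7,r3:2,r4:2,r5:Add1
  c2: issue ADD r5<-Add2  regs: r0:3,r1:4,r2:7,r3:2,r4:2,r5:Add2
  c3: issue MUL r3<-Mul1  regs: r0:3,r1:4,r2:7,r3:Mul1,r4:2,r5:Add2
  c4: CDB Add1=0; issue ADD r3<-Add1  regs: r0:3,r1:4,r2:7,r3:Add1,r4:2,r5:Add2
  c5: stall  regs: r0:3,r1:4,r2:7,r3:Add1,r4:2,r5:Add2
  c6: stall  regs: r0:3,r1:4,r2:7,r3:Add1,r4:2,r5:Add2
  c7: CDB Add2=2; issue SUB r5<-Add2  regs: r0:3,r1:4,r2:7,r3:Add1,r4:2,r5:Add2
  c8: CDB Mul1=14; stall  regs: r0:3,r1:4,r2:7,r3:Add1,r4:2,r5:Add2
  c9: stall  regs: r0:3,r1:4,r2:7,r3:Add1,r4:2,r5:Add2
  c10: stall  regs: r0:3,r1:4,r2:7,r3:Add1,r4:2,r5:Add2
  c11: CDB Add1=28; issue SUB r1<-Add1  regs: r0:3,r1:Add1,r2:7,r3:28,r4:2,r5:Add2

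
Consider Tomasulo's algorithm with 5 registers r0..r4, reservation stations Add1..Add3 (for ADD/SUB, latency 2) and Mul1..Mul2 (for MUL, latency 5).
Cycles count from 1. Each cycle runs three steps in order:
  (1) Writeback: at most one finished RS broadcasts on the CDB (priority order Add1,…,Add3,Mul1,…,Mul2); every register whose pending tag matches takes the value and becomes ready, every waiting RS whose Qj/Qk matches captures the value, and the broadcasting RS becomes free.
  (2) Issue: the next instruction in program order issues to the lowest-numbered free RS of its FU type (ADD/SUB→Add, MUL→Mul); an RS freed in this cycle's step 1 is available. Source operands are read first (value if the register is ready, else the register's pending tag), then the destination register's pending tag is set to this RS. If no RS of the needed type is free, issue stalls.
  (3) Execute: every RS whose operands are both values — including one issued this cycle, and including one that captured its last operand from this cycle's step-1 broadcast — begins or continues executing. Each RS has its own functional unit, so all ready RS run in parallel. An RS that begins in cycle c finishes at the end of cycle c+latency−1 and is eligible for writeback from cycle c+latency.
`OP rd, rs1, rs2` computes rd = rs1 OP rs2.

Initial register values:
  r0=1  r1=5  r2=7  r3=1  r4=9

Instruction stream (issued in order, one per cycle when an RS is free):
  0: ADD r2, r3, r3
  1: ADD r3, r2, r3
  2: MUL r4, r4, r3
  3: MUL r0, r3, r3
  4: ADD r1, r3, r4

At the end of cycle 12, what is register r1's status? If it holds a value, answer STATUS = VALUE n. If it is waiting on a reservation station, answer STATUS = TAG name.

  c1: issue ADD r2<-Add1  regs: r0:1,r1:5,r2:Add1,r3:1,r4:9
  c2: issue ADD r3<-Add2  regs: r0:1,r1:5,r2:Add1,r3:Add2,r4:9
  c3: CDB Add1=2; issue MUL r4<-Mul1  regs: r0:1,r1:5,r2:2,r3:Add2,r4:Mul1
  c4: issue MUL r0<-Mul2  regs: r0:Mul2,r1:5,r2:2,r3:Add2,r4:Mul1
  c5: CDB Add2=3; issue ADD r1<-Add1  regs: r0:Mul2,r1:Add1,r2:2,r3:3,r4:Mul1
  c6: -  regs: r0:Mul2,r1:Add1,r2:2,r3:3,r4:Mul1
  c7: -  regs: r0:Mul2,r1:Add1,r2:2,r3:3,r4:Mul1
  c8: -  regs: r0:Mul2,r1:Add1,r2:2,r3:3,r4:Mul1
  c9: -  regs: r0:Mul2,r1:Add1,r2:2,r3:3,r4:Mul1
  c10: CDB Mul1=27  regs: r0:Mul2,r1:Add1,r2:2,r3:3,r4:27
  c11: CDB Mul2=9  regs: r0:9,r1:Add1,r2:2,r3:3,r4:27
  c12: CDB Add1=30  regs: r0:9,r1:30,r2:2,r3:3,r4:27

STATUS = VALUE 30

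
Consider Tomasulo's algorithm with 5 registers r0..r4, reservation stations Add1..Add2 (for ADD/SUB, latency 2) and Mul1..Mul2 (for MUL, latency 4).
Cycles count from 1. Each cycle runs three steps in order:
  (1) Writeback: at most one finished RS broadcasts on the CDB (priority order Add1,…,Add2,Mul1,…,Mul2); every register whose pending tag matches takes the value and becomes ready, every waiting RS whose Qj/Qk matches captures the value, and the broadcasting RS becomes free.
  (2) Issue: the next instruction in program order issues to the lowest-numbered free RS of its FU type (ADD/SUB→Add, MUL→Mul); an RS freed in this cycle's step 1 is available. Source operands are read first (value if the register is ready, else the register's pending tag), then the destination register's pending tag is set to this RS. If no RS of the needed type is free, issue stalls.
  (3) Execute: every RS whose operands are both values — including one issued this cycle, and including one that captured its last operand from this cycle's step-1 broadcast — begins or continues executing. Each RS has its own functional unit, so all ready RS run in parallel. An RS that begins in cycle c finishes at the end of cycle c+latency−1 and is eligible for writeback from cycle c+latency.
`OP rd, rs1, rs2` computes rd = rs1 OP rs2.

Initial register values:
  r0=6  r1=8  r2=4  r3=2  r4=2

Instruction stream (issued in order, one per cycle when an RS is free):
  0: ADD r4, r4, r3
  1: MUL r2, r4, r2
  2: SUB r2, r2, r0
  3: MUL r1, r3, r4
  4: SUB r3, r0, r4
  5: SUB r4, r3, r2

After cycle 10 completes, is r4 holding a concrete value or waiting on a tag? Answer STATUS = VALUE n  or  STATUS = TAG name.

cycle 1: issue ADD r4<-Add1 // r0:6,r1:8,r2:4,r3:2,r4:Add1
cycle 2: issue MUL r2<-Mul1 // r0:6,r1:8,r2:Mul1,r3:2,r4:Add1
cycle 3: CDB Add1=4; issue SUB r2<-Add1 // r0:6,r1:8,r2:Add1,r3:2,r4:4
cycle 4: issue MUL r1<-Mul2 // r0:6,r1:Mul2,r2:Add1,r3:2,r4:4
cycle 5: issue SUB r3<-Add2 // r0:6,r1:Mul2,r2:Add1,r3:Add2,r4:4
cycle 6: stall // r0:6,r1:Mul2,r2:Add1,r3:Add2,r4:4
cycle 7: CDB Add2=2; issue SUB r4<-Add2 // r0:6,r1:Mul2,r2:Add1,r3:2,r4:Add2
cycle 8: CDB Mul1=16 // r0:6,r1:Mul2,r2:Add1,r3:2,r4:Add2
cycle 9: CDB Mul2=8 // r0:6,r1:8,r2:Add1,r3:2,r4:Add2
cycle 10: CDB Add1=10 // r0:6,r1:8,r2:10,r3:2,r4:Add2

STATUS = TAG Add2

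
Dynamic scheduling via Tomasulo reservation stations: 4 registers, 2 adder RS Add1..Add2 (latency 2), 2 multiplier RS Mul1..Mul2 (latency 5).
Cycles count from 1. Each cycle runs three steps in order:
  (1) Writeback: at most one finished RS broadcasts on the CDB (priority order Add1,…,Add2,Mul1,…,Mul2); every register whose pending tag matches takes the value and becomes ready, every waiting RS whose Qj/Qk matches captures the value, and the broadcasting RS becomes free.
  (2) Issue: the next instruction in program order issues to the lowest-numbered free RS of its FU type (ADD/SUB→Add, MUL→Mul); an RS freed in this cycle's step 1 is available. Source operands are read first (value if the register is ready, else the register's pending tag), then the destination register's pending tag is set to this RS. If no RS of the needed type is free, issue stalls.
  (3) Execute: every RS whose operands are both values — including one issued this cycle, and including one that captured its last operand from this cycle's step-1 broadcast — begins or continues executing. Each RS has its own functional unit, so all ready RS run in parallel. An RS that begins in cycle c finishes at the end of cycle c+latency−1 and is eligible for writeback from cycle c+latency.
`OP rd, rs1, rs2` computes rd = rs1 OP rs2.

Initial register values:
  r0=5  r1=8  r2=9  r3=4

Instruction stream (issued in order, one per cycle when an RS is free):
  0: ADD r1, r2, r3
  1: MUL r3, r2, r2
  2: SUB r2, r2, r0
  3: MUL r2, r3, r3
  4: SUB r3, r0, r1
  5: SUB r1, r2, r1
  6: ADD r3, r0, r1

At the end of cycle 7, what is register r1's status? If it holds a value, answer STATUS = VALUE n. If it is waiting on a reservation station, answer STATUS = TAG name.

STATUS = TAG Add2

c1: issue ADD r1<-Add1 | r0:5,r1:Add1,r2:9,r3:4
c2: issue MUL r3<-Mul1 | r0:5,r1:Add1,r2:9,r3:Mul1
c3: CDB Add1=13; issue SUB r2<-Add1 | r0:5,r1:13,r2:Add1,r3:Mul1
c4: issue MUL r2<-Mul2 | r0:5,r1:13,r2:Mul2,r3:Mul1
c5: CDB Add1=4; issue SUB r3<-Add1 | r0:5,r1:13,r2:Mul2,r3:Add1
c6: issue SUB r1<-Add2 | r0:5,r1:Add2,r2:Mul2,r3:Add1
c7: CDB Add1=-8; issue ADD r3<-Add1 | r0:5,r1:Add2,r2:Mul2,r3:Add1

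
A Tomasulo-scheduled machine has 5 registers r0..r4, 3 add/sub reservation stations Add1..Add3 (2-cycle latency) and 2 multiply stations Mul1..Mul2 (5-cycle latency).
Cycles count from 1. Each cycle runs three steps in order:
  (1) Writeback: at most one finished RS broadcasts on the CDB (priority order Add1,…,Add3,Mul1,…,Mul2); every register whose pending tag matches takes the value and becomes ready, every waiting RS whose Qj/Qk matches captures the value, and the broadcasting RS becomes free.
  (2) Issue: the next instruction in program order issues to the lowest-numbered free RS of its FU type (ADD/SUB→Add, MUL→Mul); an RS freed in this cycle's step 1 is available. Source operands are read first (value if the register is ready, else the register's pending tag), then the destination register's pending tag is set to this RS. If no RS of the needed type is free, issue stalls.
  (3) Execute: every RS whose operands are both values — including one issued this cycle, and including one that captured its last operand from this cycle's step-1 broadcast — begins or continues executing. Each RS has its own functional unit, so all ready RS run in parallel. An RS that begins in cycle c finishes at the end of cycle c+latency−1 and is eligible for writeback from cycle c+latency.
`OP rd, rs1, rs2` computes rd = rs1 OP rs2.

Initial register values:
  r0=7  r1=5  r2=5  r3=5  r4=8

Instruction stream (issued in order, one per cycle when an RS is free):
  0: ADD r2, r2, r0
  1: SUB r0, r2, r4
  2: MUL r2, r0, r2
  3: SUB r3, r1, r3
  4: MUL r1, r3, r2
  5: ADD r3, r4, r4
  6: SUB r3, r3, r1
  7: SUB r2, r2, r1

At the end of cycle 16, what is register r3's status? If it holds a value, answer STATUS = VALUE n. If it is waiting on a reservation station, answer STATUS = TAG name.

STATUS = TAG Add2

cycle 1: issue ADD r2<-Add1 // r0:7,r1:5,r2:Add1,r3:5,r4:8
cycle 2: issue SUB r0<-Add2 // r0:Add2,r1:5,r2:Add1,r3:5,r4:8
cycle 3: CDB Add1=12; issue MUL r2<-Mul1 // r0:Add2,r1:5,r2:Mul1,r3:5,r4:8
cycle 4: issue SUB r3<-Add1 // r0:Add2,r1:5,r2:Mul1,r3:Add1,r4:8
cycle 5: CDB Add2=4; issue MUL r1<-Mul2 // r0:4,r1:Mul2,r2:Mul1,r3:Add1,r4:8
cycle 6: CDB Add1=0; issue ADD r3<-Add1 // r0:4,r1:Mul2,r2:Mul1,r3:Add1,r4:8
cycle 7: issue SUB r3<-Add2 // r0:4,r1:Mul2,r2:Mul1,r3:Add2,r4:8
cycle 8: CDB Add1=16; issue SUB r2<-Add1 // r0:4,r1:Mul2,r2:Add1,r3:Add2,r4:8
cycle 9: - // r0:4,r1:Mul2,r2:Add1,r3:Add2,r4:8
cycle 10: CDB Mul1=48 // r0:4,r1:Mul2,r2:Add1,r3:Add2,r4:8
cycle 11: - // r0:4,r1:Mul2,r2:Add1,r3:Add2,r4:8
cycle 12: - // r0:4,r1:Mul2,r2:Add1,r3:Add2,r4:8
cycle 13: - // r0:4,r1:Mul2,r2:Add1,r3:Add2,r4:8
cycle 14: - // r0:4,r1:Mul2,r2:Add1,r3:Add2,r4:8
cycle 15: CDB Mul2=0 // r0:4,r1:0,r2:Add1,r3:Add2,r4:8
cycle 16: - // r0:4,r1:0,r2:Add1,r3:Add2,r4:8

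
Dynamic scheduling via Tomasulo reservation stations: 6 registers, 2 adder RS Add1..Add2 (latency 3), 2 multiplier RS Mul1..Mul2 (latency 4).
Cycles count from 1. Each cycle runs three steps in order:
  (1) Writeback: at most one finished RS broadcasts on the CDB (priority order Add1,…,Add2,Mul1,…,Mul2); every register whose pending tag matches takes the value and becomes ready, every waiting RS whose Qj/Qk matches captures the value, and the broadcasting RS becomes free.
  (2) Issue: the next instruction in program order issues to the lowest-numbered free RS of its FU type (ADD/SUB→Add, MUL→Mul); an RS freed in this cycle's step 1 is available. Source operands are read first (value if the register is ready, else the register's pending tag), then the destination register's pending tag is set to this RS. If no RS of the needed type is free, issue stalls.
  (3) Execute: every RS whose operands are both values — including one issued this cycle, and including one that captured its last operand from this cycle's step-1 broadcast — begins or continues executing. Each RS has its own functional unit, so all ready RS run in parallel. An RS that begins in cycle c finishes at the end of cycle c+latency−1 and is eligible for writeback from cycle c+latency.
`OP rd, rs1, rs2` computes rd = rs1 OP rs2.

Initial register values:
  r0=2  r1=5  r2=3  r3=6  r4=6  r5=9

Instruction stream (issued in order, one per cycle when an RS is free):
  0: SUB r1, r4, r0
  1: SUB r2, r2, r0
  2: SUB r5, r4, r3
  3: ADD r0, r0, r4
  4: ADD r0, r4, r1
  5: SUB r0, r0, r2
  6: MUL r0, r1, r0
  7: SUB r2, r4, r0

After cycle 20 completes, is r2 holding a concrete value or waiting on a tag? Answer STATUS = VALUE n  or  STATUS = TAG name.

STATUS = VALUE -30

c1: issue SUB r1<-Add1 | r0:2,r1:Add1,r2:3,r3:6,r4:6,r5:9
c2: issue SUB r2<-Add2 | r0:2,r1:Add1,r2:Add2,r3:6,r4:6,r5:9
c3: stall | r0:2,r1:Add1,r2:Add2,r3:6,r4:6,r5:9
c4: CDB Add1=4; issue SUB r5<-Add1 | r0:2,r1:4,r2:Add2,r3:6,r4:6,r5:Add1
c5: CDB Add2=1; issue ADD r0<-Add2 | r0:Add2,r1:4,r2:1,r3:6,r4:6,r5:Add1
c6: stall | r0:Add2,r1:4,r2:1,r3:6,r4:6,r5:Add1
c7: CDB Add1=0; issue ADD r0<-Add1 | r0:Add1,r1:4,r2:1,r3:6,r4:6,r5:0
c8: CDB Add2=8; issue SUB r0<-Add2 | r0:Add2,r1:4,r2:1,r3:6,r4:6,r5:0
c9: issue MUL r0<-Mul1 | r0:Mul1,r1:4,r2:1,r3:6,r4:6,r5:0
c10: CDB Add1=10; issue SUB r2<-Add1 | r0:Mul1,r1:4,r2:Add1,r3:6,r4:6,r5:0
c11: - | r0:Mul1,r1:4,r2:Add1,r3:6,r4:6,r5:0
c12: - | r0:Mul1,r1:4,r2:Add1,r3:6,r4:6,r5:0
c13: CDB Add2=9 | r0:Mul1,r1:4,r2:Add1,r3:6,r4:6,r5:0
c14: - | r0:Mul1,r1:4,r2:Add1,r3:6,r4:6,r5:0
c15: - | r0:Mul1,r1:4,r2:Add1,r3:6,r4:6,r5:0
c16: - | r0:Mul1,r1:4,r2:Add1,r3:6,r4:6,r5:0
c17: CDB Mul1=36 | r0:36,r1:4,r2:Add1,r3:6,r4:6,r5:0
c18: - | r0:36,r1:4,r2:Add1,r3:6,r4:6,r5:0
c19: - | r0:36,r1:4,r2:Add1,r3:6,r4:6,r5:0
c20: CDB Add1=-30 | r0:36,r1:4,r2:-30,r3:6,r4:6,r5:0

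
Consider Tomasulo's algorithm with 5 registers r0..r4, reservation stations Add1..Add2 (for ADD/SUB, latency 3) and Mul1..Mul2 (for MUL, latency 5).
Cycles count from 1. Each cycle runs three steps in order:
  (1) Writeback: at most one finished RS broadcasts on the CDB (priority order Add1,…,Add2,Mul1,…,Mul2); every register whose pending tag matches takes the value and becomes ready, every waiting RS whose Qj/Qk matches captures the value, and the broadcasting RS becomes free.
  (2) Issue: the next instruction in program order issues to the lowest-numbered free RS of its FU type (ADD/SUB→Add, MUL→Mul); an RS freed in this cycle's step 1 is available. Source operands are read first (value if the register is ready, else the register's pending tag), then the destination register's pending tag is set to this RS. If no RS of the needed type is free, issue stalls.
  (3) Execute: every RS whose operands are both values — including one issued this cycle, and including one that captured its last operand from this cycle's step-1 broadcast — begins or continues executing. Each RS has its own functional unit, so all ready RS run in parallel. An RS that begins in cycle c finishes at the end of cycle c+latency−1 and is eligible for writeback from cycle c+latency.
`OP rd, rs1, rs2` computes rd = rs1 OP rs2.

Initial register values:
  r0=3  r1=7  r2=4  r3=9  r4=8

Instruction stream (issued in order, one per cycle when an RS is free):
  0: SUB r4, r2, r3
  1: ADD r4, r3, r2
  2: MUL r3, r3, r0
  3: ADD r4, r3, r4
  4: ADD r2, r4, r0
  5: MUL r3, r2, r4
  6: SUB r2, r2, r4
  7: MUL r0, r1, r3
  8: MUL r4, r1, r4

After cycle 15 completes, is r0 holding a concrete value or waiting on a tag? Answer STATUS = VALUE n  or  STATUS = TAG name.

  c1: issue SUB r4<-Add1  regs: r0:3,r1:7,r2:4,r3:9,r4:Add1
  c2: issue ADD r4<-Add2  regs: r0:3,r1:7,r2:4,r3:9,r4:Add2
  c3: issue MUL r3<-Mul1  regs: r0:3,r1:7,r2:4,r3:Mul1,r4:Add2
  c4: CDB Add1=-5; issue ADD r4<-Add1  regs: r0:3,r1:7,r2:4,r3:Mul1,r4:Add1
  c5: CDB Add2=13; issue ADD r2<-Add2  regs: r0:3,r1:7,r2:Add2,r3:Mul1,r4:Add1
  c6: issue MUL r3<-Mul2  regs: r0:3,r1:7,r2:Add2,r3:Mul2,r4:Add1
  c7: stall  regs: r0:3,r1:7,r2:Add2,r3:Mul2,r4:Add1
  c8: CDB Mul1=27; stall  regs: r0:3,r1:7,r2:Add2,r3:Mul2,r4:Add1
  c9: stall  regs: r0:3,r1:7,r2:Add2,r3:Mul2,r4:Add1
  c10: stall  regs: r0:3,r1:7,r2:Add2,r3:Mul2,r4:Add1
  c11: CDB Add1=40; issue SUB r2<-Add1  regs: r0:3,r1:7,r2:Add1,r3:Mul2,r4:40
  c12: issue MUL r0<-Mul1  regs: r0:Mul1,r1:7,r2:Add1,r3:Mul2,r4:40
  c13: stall  regs: r0:Mul1,r1:7,r2:Add1,r3:Mul2,r4:40
  c14: CDB Add2=43; stall  regs: r0:Mul1,r1:7,r2:Add1,r3:Mul2,r4:40
  c15: stall  regs: r0:Mul1,r1:7,r2:Add1,r3:Mul2,r4:40

STATUS = TAG Mul1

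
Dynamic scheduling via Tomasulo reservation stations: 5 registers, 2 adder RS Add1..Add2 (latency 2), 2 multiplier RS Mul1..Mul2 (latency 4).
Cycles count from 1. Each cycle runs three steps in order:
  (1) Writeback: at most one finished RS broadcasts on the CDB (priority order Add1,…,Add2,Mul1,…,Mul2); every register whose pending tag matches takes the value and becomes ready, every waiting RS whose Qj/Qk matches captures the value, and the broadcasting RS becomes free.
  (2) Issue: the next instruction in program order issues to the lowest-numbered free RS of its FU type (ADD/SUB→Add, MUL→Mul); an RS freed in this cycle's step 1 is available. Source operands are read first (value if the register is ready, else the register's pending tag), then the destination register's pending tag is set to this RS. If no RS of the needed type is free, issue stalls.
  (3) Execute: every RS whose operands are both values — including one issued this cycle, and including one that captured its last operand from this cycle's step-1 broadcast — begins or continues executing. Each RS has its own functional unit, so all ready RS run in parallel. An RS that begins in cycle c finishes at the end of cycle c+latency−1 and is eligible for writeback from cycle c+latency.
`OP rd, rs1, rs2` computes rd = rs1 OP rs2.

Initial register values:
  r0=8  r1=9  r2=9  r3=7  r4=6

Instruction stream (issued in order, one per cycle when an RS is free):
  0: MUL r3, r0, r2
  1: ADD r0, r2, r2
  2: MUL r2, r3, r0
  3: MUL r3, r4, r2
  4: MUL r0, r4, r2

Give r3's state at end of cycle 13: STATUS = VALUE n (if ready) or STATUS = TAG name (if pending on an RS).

  c1: issue MUL r3<-Mul1  regs: r0:8,r1:9,r2:9,r3:Mul1,r4:6
  c2: issue ADD r0<-Add1  regs: r0:Add1,r1:9,r2:9,r3:Mul1,r4:6
  c3: issue MUL r2<-Mul2  regs: r0:Add1,r1:9,r2:Mul2,r3:Mul1,r4:6
  c4: CDB Add1=18; stall  regs: r0:18,r1:9,r2:Mul2,r3:Mul1,r4:6
  c5: CDB Mul1=72; issue MUL r3<-Mul1  regs: r0:18,r1:9,r2:Mul2,r3:Mul1,r4:6
  c6: stall  regs: r0:18,r1:9,r2:Mul2,r3:Mul1,r4:6
  c7: stall  regs: r0:18,r1:9,r2:Mul2,r3:Mul1,r4:6
  c8: stall  regs: r0:18,r1:9,r2:Mul2,r3:Mul1,r4:6
  c9: CDB Mul2=1296; issue MUL r0<-Mul2  regs: r0:Mul2,r1:9,r2:1296,r3:Mul1,r4:6
  c10: -  regs: r0:Mul2,r1:9,r2:1296,r3:Mul1,r4:6
  c11: -  regs: r0:Mul2,r1:9,r2:1296,r3:Mul1,r4:6
  c12: -  regs: r0:Mul2,r1:9,r2:1296,r3:Mul1,r4:6
  c13: CDB Mul1=7776  regs: r0:Mul2,r1:9,r2:1296,r3:7776,r4:6

STATUS = VALUE 7776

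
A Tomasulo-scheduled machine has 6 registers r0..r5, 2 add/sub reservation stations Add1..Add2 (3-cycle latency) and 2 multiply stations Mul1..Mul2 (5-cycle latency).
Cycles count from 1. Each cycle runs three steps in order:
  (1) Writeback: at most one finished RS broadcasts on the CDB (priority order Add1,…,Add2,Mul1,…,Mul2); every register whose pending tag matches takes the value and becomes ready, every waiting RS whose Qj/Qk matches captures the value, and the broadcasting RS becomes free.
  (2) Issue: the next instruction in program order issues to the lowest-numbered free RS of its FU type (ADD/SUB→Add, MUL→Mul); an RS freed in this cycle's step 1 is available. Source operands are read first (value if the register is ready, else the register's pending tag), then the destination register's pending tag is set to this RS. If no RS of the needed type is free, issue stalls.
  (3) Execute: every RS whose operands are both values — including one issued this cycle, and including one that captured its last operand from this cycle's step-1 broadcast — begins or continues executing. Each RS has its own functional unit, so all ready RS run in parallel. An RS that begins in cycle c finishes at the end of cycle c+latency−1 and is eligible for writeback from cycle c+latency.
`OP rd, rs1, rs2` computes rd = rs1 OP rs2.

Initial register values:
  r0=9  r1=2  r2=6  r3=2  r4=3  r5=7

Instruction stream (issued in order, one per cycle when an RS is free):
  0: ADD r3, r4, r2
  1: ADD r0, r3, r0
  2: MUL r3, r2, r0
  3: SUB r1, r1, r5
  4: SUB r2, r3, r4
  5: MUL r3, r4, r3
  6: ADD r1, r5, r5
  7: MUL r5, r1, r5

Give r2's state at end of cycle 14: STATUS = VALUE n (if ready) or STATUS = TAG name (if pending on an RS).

STATUS = TAG Add1

  c1: issue ADD r3<-Add1  regs: r0:9,r1:2,r2:6,r3:Add1,r4:3,r5:7
  c2: issue ADD r0<-Add2  regs: r0:Add2,r1:2,r2:6,r3:Add1,r4:3,r5:7
  c3: issue MUL r3<-Mul1  regs: r0:Add2,r1:2,r2:6,r3:Mul1,r4:3,r5:7
  c4: CDB Add1=9; issue SUB r1<-Add1  regs: r0:Add2,r1:Add1,r2:6,r3:Mul1,r4:3,r5:7
  c5: stall  regs: r0:Add2,r1:Add1,r2:6,r3:Mul1,r4:3,r5:7
  c6: stall  regs: r0:Add2,r1:Add1,r2:6,r3:Mul1,r4:3,r5:7
  c7: CDB Add1=-5; issue SUB r2<-Add1  regs: r0:Add2,r1:-5,r2:Add1,r3:Mul1,r4:3,r5:7
  c8: CDB Add2=18; issue MUL r3<-Mul2  regs: r0:18,r1:-5,r2:Add1,r3:Mul2,r4:3,r5:7
  c9: issue ADD r1<-Add2  regs: r0:18,r1:Add2,r2:Add1,r3:Mul2,r4:3,r5:7
  c10: stall  regs: r0:18,r1:Add2,r2:Add1,r3:Mul2,r4:3,r5:7
  c11: stall  regs: r0:18,r1:Add2,r2:Add1,r3:Mul2,r4:3,r5:7
  c12: CDB Add2=14; stall  regs: r0:18,r1:14,r2:Add1,r3:Mul2,r4:3,r5:7
  c13: CDB Mul1=108; issue MUL r5<-Mul1  regs: r0:18,r1:14,r2:Add1,r3:Mul2,r4:3,r5:Mul1
  c14: -  regs: r0:18,r1:14,r2:Add1,r3:Mul2,r4:3,r5:Mul1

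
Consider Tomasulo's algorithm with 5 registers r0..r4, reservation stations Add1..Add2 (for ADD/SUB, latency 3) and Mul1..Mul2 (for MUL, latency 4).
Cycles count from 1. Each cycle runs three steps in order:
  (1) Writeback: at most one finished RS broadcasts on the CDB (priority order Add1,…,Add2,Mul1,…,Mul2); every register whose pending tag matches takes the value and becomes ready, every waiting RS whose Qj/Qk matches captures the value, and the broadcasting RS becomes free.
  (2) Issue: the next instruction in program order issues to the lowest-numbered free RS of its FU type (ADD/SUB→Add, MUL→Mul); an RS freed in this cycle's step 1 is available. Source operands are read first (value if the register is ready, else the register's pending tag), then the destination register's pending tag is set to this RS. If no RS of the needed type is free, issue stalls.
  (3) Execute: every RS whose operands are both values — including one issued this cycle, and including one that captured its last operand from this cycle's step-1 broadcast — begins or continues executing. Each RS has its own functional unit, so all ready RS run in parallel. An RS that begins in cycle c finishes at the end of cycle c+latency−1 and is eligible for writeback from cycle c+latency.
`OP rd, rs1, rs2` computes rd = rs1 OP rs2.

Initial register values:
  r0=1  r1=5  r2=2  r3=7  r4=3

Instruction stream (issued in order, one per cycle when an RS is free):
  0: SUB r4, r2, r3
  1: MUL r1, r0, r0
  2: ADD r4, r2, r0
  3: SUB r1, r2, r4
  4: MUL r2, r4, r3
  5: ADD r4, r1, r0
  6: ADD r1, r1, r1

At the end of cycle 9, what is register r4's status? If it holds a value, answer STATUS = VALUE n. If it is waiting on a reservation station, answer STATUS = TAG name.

cycle 1: issue SUB r4<-Add1 // r0:1,r1:5,r2:2,r3:7,r4:Add1
cycle 2: issue MUL r1<-Mul1 // r0:1,r1:Mul1,r2:2,r3:7,r4:Add1
cycle 3: issue ADD r4<-Add2 // r0:1,r1:Mul1,r2:2,r3:7,r4:Add2
cycle 4: CDB Add1=-5; issue SUB r1<-Add1 // r0:1,r1:Add1,r2:2,r3:7,r4:Add2
cycle 5: issue MUL r2<-Mul2 // r0:1,r1:Add1,r2:Mul2,r3:7,r4:Add2
cycle 6: CDB Add2=3; issue ADD r4<-Add2 // r0:1,r1:Add1,r2:Mul2,r3:7,r4:Add2
cycle 7: CDB Mul1=1; stall // r0:1,r1:Add1,r2:Mul2,r3:7,r4:Add2
cycle 8: stall // r0:1,r1:Add1,r2:Mul2,r3:7,r4:Add2
cycle 9: CDB Add1=-1; issue ADD r1<-Add1 // r0:1,r1:Add1,r2:Mul2,r3:7,r4:Add2

STATUS = TAG Add2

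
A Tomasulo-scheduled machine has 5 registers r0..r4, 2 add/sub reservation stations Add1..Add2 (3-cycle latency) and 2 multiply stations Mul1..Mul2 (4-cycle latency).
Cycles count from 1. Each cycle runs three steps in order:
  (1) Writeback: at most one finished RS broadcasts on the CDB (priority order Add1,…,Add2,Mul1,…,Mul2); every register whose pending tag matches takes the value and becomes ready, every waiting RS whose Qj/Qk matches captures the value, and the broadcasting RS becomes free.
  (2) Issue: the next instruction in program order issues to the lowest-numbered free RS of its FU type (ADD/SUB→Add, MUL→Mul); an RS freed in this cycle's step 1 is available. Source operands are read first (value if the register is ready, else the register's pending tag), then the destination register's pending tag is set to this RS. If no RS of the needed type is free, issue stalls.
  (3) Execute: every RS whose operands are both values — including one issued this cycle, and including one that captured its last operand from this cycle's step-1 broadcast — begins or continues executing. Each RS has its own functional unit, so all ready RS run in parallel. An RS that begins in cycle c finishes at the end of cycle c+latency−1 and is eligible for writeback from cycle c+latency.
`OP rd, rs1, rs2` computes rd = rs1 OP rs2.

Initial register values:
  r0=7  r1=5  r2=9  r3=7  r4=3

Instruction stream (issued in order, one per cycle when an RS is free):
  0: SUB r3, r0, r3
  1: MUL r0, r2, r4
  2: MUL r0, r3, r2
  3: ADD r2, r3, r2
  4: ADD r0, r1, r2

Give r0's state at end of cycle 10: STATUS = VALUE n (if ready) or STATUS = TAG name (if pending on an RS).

STATUS = VALUE 14

  c1: issue SUB r3<-Add1  regs: r0:7,r1:5,r2:9,r3:Add1,r4:3
  c2: issue MUL r0<-Mul1  regs: r0:Mul1,r1:5,r2:9,r3:Add1,r4:3
  c3: issue MUL r0<-Mul2  regs: r0:Mul2,r1:5,r2:9,r3:Add1,r4:3
  c4: CDB Add1=0; issue ADD r2<-Add1  regs: r0:Mul2,r1:5,r2:Add1,r3:0,r4:3
  c5: issue ADD r0<-Add2  regs: r0:Add2,r1:5,r2:Add1,r3:0,r4:3
  c6: CDB Mul1=27  regs: r0:Add2,r1:5,r2:Add1,r3:0,r4:3
  c7: CDB Add1=9  regs: r0:Add2,r1:5,r2:9,r3:0,r4:3
  c8: CDB Mul2=0  regs: r0:Add2,r1:5,r2:9,r3:0,r4:3
  c9: -  regs: r0:Add2,r1:5,r2:9,r3:0,r4:3
  c10: CDB Add2=14  regs: r0:14,r1:5,r2:9,r3:0,r4:3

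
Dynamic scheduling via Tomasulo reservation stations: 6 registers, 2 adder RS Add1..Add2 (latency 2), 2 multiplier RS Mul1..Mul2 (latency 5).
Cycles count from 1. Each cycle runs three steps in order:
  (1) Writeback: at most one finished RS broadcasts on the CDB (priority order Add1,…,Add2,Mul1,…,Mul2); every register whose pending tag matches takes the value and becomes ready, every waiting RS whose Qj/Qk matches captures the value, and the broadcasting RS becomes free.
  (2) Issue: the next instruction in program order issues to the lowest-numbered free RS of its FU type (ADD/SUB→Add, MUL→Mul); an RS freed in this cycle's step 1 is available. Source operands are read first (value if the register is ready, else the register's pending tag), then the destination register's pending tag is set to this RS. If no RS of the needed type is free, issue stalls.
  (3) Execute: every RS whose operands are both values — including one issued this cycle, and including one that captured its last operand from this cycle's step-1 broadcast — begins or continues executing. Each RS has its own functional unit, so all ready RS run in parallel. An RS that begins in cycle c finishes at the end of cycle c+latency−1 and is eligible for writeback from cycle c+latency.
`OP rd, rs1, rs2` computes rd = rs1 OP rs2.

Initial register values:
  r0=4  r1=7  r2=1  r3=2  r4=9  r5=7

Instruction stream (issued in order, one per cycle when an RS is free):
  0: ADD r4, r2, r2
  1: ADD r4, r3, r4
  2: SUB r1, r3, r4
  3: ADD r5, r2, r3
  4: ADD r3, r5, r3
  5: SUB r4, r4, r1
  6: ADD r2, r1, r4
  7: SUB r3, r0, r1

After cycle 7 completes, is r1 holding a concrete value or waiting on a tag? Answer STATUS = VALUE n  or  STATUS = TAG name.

STATUS = VALUE -2

c1: issue ADD r4<-Add1 | r0:4,r1:7,r2:1,r3:2,r4:Add1,r5:7
c2: issue ADD r4<-Add2 | r0:4,r1:7,r2:1,r3:2,r4:Add2,r5:7
c3: CDB Add1=2; issue SUB r1<-Add1 | r0:4,r1:Add1,r2:1,r3:2,r4:Add2,r5:7
c4: stall | r0:4,r1:Add1,r2:1,r3:2,r4:Add2,r5:7
c5: CDB Add2=4; issue ADD r5<-Add2 | r0:4,r1:Add1,r2:1,r3:2,r4:4,r5:Add2
c6: stall | r0:4,r1:Add1,r2:1,r3:2,r4:4,r5:Add2
c7: CDB Add1=-2; issue ADD r3<-Add1 | r0:4,r1:-2,r2:1,r3:Add1,r4:4,r5:Add2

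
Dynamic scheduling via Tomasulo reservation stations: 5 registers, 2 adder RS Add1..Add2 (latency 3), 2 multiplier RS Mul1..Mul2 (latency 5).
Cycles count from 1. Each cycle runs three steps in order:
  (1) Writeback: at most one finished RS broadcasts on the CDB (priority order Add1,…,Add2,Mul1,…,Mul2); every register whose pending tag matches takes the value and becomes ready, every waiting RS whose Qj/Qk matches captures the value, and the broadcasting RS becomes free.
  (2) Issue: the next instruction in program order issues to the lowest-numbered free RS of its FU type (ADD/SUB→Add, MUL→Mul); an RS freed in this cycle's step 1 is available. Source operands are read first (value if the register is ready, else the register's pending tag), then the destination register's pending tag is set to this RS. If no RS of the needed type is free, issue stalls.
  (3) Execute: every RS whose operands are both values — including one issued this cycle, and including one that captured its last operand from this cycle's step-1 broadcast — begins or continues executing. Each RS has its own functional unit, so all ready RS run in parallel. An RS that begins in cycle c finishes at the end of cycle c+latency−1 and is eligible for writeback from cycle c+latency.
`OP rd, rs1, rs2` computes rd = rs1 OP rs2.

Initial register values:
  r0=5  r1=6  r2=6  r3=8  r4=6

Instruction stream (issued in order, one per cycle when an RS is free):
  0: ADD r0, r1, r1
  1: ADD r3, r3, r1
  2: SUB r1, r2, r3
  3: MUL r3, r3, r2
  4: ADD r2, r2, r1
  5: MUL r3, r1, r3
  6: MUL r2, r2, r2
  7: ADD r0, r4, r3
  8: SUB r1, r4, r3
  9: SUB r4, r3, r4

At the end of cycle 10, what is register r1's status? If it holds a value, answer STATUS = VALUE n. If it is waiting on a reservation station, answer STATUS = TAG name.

STATUS = VALUE -8

  c1: issue ADD r0<-Add1  regs: r0:Add1,r1:6,r2:6,r3:8,r4:6
  c2: issue ADD r3<-Add2  regs: r0:Add1,r1:6,r2:6,r3:Add2,r4:6
  c3: stall  regs: r0:Add1,r1:6,r2:6,r3:Add2,r4:6
  c4: CDB Add1=12; issue SUB r1<-Add1  regs: r0:12,r1:Add1,r2:6,r3:Add2,r4:6
  c5: CDB Add2=14; issue MUL r3<-Mul1  regs: r0:12,r1:Add1,r2:6,r3:Mul1,r4:6
  c6: issue ADD r2<-Add2  regs: r0:12,r1:Add1,r2:Add2,r3:Mul1,r4:6
  c7: issue MUL r3<-Mul2  regs: r0:12,r1:Add1,r2:Add2,r3:Mul2,r4:6
  c8: CDB Add1=-8; stall  regs: r0:12,r1:-8,r2:Add2,r3:Mul2,r4:6
  c9: stall  regs: r0:12,r1:-8,r2:Add2,r3:Mul2,r4:6
  c10: CDB Mul1=84; issue MUL r2<-Mul1  regs: r0:12,r1:-8,r2:Mul1,r3:Mul2,r4:6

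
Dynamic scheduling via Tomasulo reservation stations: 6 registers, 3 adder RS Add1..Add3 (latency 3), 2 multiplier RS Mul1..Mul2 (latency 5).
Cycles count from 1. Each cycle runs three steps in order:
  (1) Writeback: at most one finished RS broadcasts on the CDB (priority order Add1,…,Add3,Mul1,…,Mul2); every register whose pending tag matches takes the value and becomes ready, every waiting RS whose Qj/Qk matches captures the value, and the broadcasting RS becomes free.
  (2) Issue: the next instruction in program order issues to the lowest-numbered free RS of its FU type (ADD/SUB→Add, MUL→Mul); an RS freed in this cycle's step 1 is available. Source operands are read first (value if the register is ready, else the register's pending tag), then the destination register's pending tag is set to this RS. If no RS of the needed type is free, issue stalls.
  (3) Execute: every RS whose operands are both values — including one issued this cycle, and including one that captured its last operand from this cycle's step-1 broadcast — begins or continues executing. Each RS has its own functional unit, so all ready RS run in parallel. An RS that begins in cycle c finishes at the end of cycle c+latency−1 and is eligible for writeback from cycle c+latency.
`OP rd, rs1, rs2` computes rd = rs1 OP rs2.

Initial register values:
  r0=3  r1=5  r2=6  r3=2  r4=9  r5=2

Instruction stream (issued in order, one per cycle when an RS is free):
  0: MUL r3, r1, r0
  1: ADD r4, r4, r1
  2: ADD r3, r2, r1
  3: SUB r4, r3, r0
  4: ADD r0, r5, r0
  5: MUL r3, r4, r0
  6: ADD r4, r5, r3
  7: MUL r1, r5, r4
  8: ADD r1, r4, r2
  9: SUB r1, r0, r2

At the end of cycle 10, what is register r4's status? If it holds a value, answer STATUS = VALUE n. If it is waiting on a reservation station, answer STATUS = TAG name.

STATUS = TAG Add2

cycle 1: issue MUL r3<-Mul1 // r0:3,r1:5,r2:6,r3:Mul1,r4:9,r5:2
cycle 2: issue ADD r4<-Add1 // r0:3,r1:5,r2:6,r3:Mul1,r4:Add1,r5:2
cycle 3: issue ADD r3<-Add2 // r0:3,r1:5,r2:6,r3:Add2,r4:Add1,r5:2
cycle 4: issue SUB r4<-Add3 // r0:3,r1:5,r2:6,r3:Add2,r4:Add3,r5:2
cycle 5: CDB Add1=14; issue ADD r0<-Add1 // r0:Add1,r1:5,r2:6,r3:Add2,r4:Add3,r5:2
cycle 6: CDB Add2=11; issue MUL r3<-Mul2 // r0:Add1,r1:5,r2:6,r3:Mul2,r4:Add3,r5:2
cycle 7: CDB Mul1=15; issue ADD r4<-Add2 // r0:Add1,r1:5,r2:6,r3:Mul2,r4:Add2,r5:2
cycle 8: CDB Add1=5; issue MUL r1<-Mul1 // r0:5,r1:Mul1,r2:6,r3:Mul2,r4:Add2,r5:2
cycle 9: CDB Add3=8; issue ADD r1<-Add1 // r0:5,r1:Add1,r2:6,r3:Mul2,r4:Add2,r5:2
cycle 10: issue SUB r1<-Add3 // r0:5,r1:Add3,r2:6,r3:Mul2,r4:Add2,r5:2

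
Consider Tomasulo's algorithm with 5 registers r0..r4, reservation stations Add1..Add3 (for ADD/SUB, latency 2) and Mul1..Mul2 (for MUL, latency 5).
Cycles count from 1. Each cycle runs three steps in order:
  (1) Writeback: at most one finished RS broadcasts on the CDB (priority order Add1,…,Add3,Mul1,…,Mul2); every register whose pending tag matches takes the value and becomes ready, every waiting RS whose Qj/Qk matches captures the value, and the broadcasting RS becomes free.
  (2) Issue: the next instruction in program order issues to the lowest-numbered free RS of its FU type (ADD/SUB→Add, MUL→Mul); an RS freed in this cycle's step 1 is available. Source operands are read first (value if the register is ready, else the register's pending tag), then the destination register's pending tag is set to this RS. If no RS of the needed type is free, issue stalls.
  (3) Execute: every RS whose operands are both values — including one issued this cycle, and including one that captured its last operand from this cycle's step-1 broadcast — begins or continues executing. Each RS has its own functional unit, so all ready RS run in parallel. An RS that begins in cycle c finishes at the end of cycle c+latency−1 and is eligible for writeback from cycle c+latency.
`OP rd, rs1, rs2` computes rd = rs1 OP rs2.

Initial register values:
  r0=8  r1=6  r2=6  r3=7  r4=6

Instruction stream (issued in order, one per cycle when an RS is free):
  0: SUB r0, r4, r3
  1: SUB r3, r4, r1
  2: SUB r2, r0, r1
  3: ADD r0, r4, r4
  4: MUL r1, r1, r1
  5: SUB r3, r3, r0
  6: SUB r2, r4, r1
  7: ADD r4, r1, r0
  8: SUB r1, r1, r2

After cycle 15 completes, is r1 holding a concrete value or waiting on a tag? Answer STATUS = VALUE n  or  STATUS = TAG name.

c1: issue SUB r0<-Add1 | r0:Add1,r1:6,r2:6,r3:7,r4:6
c2: issue SUB r3<-Add2 | r0:Add1,r1:6,r2:6,r3:Add2,r4:6
c3: CDB Add1=-1; issue SUB r2<-Add1 | r0:-1,r1:6,r2:Add1,r3:Add2,r4:6
c4: CDB Add2=0; issue ADD r0<-Add2 | r0:Add2,r1:6,r2:Add1,r3:0,r4:6
c5: CDB Add1=-7; issue MUL r1<-Mul1 | r0:Add2,r1:Mul1,r2:-7,r3:0,r4:6
c6: CDB Add2=12; issue SUB r3<-Add1 | r0:12,r1:Mul1,r2:-7,r3:Add1,r4:6
c7: issue SUB r2<-Add2 | r0:12,r1:Mul1,r2:Add2,r3:Add1,r4:6
c8: CDB Add1=-12; issue ADD r4<-Add1 | r0:12,r1:Mul1,r2:Add2,r3:-12,r4:Add1
c9: issue SUB r1<-Add3 | r0:12,r1:Add3,r2:Add2,r3:-12,r4:Add1
c10: CDB Mul1=36 | r0:12,r1:Add3,r2:Add2,r3:-12,r4:Add1
c11: - | r0:12,r1:Add3,r2:Add2,r3:-12,r4:Add1
c12: CDB Add1=48 | r0:12,r1:Add3,r2:Add2,r3:-12,r4:48
c13: CDB Add2=-30 | r0:12,r1:Add3,r2:-30,r3:-12,r4:48
c14: - | r0:12,r1:Add3,r2:-30,r3:-12,r4:48
c15: CDB Add3=66 | r0:12,r1:66,r2:-30,r3:-12,r4:48

STATUS = VALUE 66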